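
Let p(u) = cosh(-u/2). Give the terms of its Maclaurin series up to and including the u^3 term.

u^2/8 + 1

Differentiate repeatedly and evaluate at the center.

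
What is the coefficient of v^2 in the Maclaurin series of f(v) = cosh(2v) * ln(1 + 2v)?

Expand each factor separately, then convolve coefficients.
f(0) = 0
f′(0) = 2
f′′(0) = -4

-2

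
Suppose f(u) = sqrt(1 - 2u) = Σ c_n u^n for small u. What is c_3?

-1/2

f(0) = 1
f′(0) = -1
f′′(0) = -1
f′′′(0) = -3
So c_3 = f′′′(0)/3! = -1/2.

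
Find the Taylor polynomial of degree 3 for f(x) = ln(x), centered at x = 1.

(x - 1)^3/3 - (x - 1)^2/2 + (x - 1)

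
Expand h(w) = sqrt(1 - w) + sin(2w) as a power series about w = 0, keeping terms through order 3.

Add the two expansions coefficient-wise.
h(0) = 1
h′(0) = 3/2
h′′(0) = -1/4
h′′′(0) = -67/8
Then c_k = h^(k)(0)/k! gives each Taylor coefficient.

-67*w^3/48 - w^2/8 + 3*w/2 + 1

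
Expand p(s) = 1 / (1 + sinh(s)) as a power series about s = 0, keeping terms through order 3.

-7*s^3/6 + s^2 - s + 1

Expand as Σ (-1)^k u^k with u equal to the inner function's series.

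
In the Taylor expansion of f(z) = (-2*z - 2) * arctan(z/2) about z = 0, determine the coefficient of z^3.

Multiply each power in the prefactor through the base expansion.
[z^0] = 0;  [z^1] = -1;  [z^2] = -1;  [z^3] = 1/12.

1/12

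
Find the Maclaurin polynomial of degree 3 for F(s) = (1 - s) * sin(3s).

-9*s^3/2 - 3*s^2 + 3*s

Shift and add copies of the series according to the polynomial's terms.
[s^0] = 0;  [s^1] = 3;  [s^2] = -3;  [s^3] = -9/2.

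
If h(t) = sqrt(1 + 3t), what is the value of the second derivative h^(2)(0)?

-9/4

Differentiate repeatedly and evaluate at the center.
From the series, [t^2] h = -9/8; multiply by 2! = 2 to get -9/4.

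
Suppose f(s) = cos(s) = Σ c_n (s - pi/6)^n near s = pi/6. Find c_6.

-sqrt(3)/1440

Apply the Taylor formula c_k = f^(k)(a)/k!.
[(s - pi/6)^0] = sqrt(3)/2;  [(s - pi/6)^1] = -1/2;  [(s - pi/6)^2] = -sqrt(3)/4;  [(s - pi/6)^3] = 1/12;  [(s - pi/6)^4] = sqrt(3)/48;  [(s - pi/6)^5] = -1/240;  [(s - pi/6)^6] = -sqrt(3)/1440.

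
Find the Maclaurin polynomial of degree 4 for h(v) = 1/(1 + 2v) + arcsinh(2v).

16*v^4 - 28*v^3/3 + 4*v^2 + 1

Expand each term separately and add.
h(0) = 1
h′(0) = 0
h′′(0) = 8
h′′′(0) = -56
h^(4)(0) = 384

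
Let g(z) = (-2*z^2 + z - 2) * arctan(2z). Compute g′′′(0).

8

Distribute the polynomial across the series and collect like powers.
The coefficient of z^3 in the expansion is 4/3, so g′′′(0) = 3! * (4/3) = 8.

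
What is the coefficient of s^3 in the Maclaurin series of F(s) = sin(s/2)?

Compute the successive derivatives at the expansion point and divide by k!.
F(0) = 0
F′(0) = 1/2
F′′(0) = 0
F′′′(0) = -1/8
Dividing each by k! gives the coefficients c_0, ..., c_3.

-1/48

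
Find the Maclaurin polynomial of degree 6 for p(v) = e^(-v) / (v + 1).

1957*v^6/720 - 163*v^5/60 + 65*v^4/24 - 8*v^3/3 + 5*v^2/2 - 2*v + 1

Use 1/(1 - r) = Σ r^k on the denominator, then take the Cauchy product.
p(0) = 1
p′(0) = -2
p′′(0) = 5
p′′′(0) = -16
p^(4)(0) = 65
p^(5)(0) = -326
p^(6)(0) = 1957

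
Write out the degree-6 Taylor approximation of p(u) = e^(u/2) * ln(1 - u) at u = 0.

-353*u^6/1152 - 243*u^5/640 - u^4/2 - 17*u^3/24 - u^2 - u

Take the Cauchy product of the two expansions.
[u^0] = 0;  [u^1] = -1;  [u^2] = -1;  [u^3] = -17/24;  [u^4] = -1/2;  [u^5] = -243/640;  [u^6] = -353/1152.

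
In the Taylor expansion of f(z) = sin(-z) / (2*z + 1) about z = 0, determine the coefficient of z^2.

Expand 1/(denominator) as a geometric series and multiply by the numerator's series.
f(0) = 0
f′(0) = -1
f′′(0) = 4
So c_2 = f′′(0)/2! = 2.

2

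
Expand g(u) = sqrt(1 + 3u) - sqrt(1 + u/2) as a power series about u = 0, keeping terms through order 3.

215*u^3/128 - 35*u^2/32 + 5*u/4

Expand each term separately and add.
g(0) = 0
g′(0) = 5/4
g′′(0) = -35/16
g′′′(0) = 645/64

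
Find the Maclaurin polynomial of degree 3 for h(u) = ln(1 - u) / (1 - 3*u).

Expand 1/(denominator) as a geometric series and multiply by the numerator's series.
h(0) = 0
h′(0) = -1
h′′(0) = -7
h′′′(0) = -65
Dividing each by k! gives the coefficients c_0, ..., c_3.

-65*u^3/6 - 7*u^2/2 - u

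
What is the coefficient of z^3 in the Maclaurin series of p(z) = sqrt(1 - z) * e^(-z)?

Take the Cauchy product of the two expansions.
p(0) = 1
p′(0) = -3/2
p′′(0) = 7/4
p′′′(0) = -17/8

-17/48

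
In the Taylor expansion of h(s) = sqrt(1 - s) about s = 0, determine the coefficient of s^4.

-5/128

h(0) = 1
h′(0) = -1/2
h′′(0) = -1/4
h′′′(0) = -3/8
h^(4)(0) = -15/16
So c_4 = h^(4)(0)/4! = -5/128.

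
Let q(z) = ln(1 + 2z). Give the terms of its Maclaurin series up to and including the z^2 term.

-2*z^2 + 2*z

Use the known series and substitute for the argument.
q(0) = 0
q′(0) = 2
q′′(0) = -4
Then c_k = q^(k)(0)/k! gives each Taylor coefficient.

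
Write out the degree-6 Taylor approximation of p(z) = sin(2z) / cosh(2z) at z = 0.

48*z^5/5 - 16*z^3/3 + 2*z

Divide the numerator series by the denominator series (power-series long division).
p(0) = 0
p′(0) = 2
p′′(0) = 0
p′′′(0) = -32
p^(4)(0) = 0
p^(5)(0) = 1152
p^(6)(0) = 0
Then c_k = p^(k)(0)/k! gives each Taylor coefficient.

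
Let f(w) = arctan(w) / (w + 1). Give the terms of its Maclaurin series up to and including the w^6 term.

Expand 1/(denominator) as a geometric series and multiply by the numerator's series.
[w^0] = 0;  [w^1] = 1;  [w^2] = -1;  [w^3] = 2/3;  [w^4] = -2/3;  [w^5] = 13/15;  [w^6] = -13/15.

-13*w^6/15 + 13*w^5/15 - 2*w^4/3 + 2*w^3/3 - w^2 + w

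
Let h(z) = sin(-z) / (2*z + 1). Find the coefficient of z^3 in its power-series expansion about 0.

-23/6

Multiply the numerator's expansion by the denominator's geometric series.
h(0) = 0
h′(0) = -1
h′′(0) = 4
h′′′(0) = -23
So c_3 = h′′′(0)/3! = -23/6.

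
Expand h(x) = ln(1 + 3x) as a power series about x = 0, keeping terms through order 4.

-81*x^4/4 + 9*x^3 - 9*x^2/2 + 3*x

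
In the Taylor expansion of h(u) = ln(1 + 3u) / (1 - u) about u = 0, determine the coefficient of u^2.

-3/2

Take the Cauchy product of the two expansions.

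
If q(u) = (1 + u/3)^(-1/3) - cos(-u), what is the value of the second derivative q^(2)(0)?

Add the two expansions coefficient-wise.
From the series, [u^2] q = 85/162; multiply by 2! = 2 to get 85/81.

85/81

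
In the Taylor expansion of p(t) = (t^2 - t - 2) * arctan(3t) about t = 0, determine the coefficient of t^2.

-3

Distribute the polynomial across the series and collect like powers.
[t^0] = 0;  [t^1] = -6;  [t^2] = -3.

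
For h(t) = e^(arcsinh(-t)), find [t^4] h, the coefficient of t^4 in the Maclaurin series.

Compose series: expand the inner function first, then feed it into the outer expansion.
So c_4 = h^(4)(0)/4! = -1/8.

-1/8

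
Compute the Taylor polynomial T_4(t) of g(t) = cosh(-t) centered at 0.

[t^0] = 1;  [t^1] = 0;  [t^2] = 1/2;  [t^3] = 0;  [t^4] = 1/24.

t^4/24 + t^2/2 + 1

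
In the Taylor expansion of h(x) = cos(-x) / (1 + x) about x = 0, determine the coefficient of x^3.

-1/2

Write out both Maclaurin series and multiply, keeping only the needed powers.
h(0) = 1
h′(0) = -1
h′′(0) = 1
h′′′(0) = -3
Then c_k = h^(k)(0)/k! gives each Taylor coefficient.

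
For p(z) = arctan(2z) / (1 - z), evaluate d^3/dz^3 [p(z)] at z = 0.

Expand each factor separately, then convolve coefficients.
The coefficient of z^3 in the expansion is -2/3, so p′′′(0) = 3! * (-2/3) = -4.

-4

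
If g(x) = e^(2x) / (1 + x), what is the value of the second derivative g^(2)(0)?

Take the Cauchy product of the two expansions.
The coefficient of x^2 in the expansion is 1, so g′′(0) = 2! * (1) = 2.

2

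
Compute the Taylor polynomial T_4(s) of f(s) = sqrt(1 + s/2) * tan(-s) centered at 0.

-35*s^4/384 - 29*s^3/96 - s^2/4 - s

Take the Cauchy product of the two expansions.
[s^0] = 0;  [s^1] = -1;  [s^2] = -1/4;  [s^3] = -29/96;  [s^4] = -35/384.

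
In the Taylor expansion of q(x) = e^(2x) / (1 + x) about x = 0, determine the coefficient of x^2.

1

Write out both Maclaurin series and multiply, keeping only the needed powers.
q(0) = 1
q′(0) = 1
q′′(0) = 2
So c_2 = q′′(0)/2! = 1.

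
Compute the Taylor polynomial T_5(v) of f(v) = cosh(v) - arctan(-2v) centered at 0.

32*v^5/5 + v^4/24 - 8*v^3/3 + v^2/2 + 2*v + 1

Expand each term separately and add.
[v^0] = 1;  [v^1] = 2;  [v^2] = 1/2;  [v^3] = -8/3;  [v^4] = 1/24;  [v^5] = 32/5.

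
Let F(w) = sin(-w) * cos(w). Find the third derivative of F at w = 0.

4

Expand each factor separately, then convolve coefficients.
The coefficient of w^3 in the expansion is 2/3, so F′′′(0) = 3! * (2/3) = 4.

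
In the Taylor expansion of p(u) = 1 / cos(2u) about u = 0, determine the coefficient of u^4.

Divide the numerator series by the denominator series (power-series long division).
[u^0] = 1;  [u^1] = 0;  [u^2] = 2;  [u^3] = 0;  [u^4] = 10/3.

10/3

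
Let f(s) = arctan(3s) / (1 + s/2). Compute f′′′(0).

-99/2

Expand each factor separately, then convolve coefficients.
The coefficient of s^3 in the expansion is -33/4, so f′′′(0) = 3! * (-33/4) = -99/2.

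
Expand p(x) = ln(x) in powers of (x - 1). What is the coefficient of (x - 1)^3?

p(1) = 0
p′(1) = 1
p′′(1) = -1
p′′′(1) = 2

1/3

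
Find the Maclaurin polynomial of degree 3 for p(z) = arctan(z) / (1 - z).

Multiply the two series term by term and collect like powers.
p(0) = 0
p′(0) = 1
p′′(0) = 2
p′′′(0) = 4

2*z^3/3 + z^2 + z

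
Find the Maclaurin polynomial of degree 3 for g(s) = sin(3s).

g(0) = 0
g′(0) = 3
g′′(0) = 0
g′′′(0) = -27

-9*s^3/2 + 3*s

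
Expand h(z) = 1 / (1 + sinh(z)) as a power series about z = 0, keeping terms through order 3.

-7*z^3/6 + z^2 - z + 1

Expand as Σ (-1)^k u^k with u equal to the inner function's series.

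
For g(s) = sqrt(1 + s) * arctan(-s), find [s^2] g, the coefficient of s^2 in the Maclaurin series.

Expand each factor separately, then convolve coefficients.
g(0) = 0
g′(0) = -1
g′′(0) = -1

-1/2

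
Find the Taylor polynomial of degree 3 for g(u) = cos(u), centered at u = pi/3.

g(pi/3) = 1/2
g′(pi/3) = -sqrt(3)/2
g′′(pi/3) = -1/2
g′′′(pi/3) = sqrt(3)/2
Dividing each by k! gives the coefficients c_0, ..., c_3.

sqrt(3)*(u - pi/3)^3/12 - (u - pi/3)^2/4 - sqrt(3)*(u - pi/3)/2 + 1/2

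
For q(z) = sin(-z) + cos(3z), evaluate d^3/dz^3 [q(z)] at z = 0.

1

Expand each term separately and add.
The coefficient of z^3 in the expansion is 1/6, so q′′′(0) = 3! * (1/6) = 1.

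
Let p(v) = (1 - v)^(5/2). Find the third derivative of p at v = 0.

-15/8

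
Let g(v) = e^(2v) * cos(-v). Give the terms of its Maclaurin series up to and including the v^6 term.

Multiply the two series term by term and collect like powers.
g(0) = 1
g′(0) = 2
g′′(0) = 3
g′′′(0) = 2
g^(4)(0) = -7
g^(5)(0) = -38
g^(6)(0) = -117
Then c_k = g^(k)(0)/k! gives each Taylor coefficient.

-13*v^6/80 - 19*v^5/60 - 7*v^4/24 + v^3/3 + 3*v^2/2 + 2*v + 1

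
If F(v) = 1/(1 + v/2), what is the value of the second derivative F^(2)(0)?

1/2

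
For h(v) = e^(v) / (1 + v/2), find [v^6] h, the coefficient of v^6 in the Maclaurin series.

Write out both Maclaurin series and multiply, keeping only the needed powers.
[v^0] = 1;  [v^1] = 1/2;  [v^2] = 1/4;  [v^3] = 1/24;  [v^4] = 1/48;  [v^5] = -1/480;  [v^6] = 7/2880.
So c_6 = h^(6)(0)/6! = 7/2880.

7/2880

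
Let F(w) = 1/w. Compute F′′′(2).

The coefficient of (w - 2)^3 in the expansion is -1/16, so F′′′(2) = 3! * (-1/16) = -3/8.

-3/8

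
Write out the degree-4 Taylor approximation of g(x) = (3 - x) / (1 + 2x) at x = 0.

Shift and add copies of the series according to the polynomial's terms.

56*x^4 - 28*x^3 + 14*x^2 - 7*x + 3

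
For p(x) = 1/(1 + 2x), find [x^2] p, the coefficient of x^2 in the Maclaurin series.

4

[x^0] = 1;  [x^1] = -2;  [x^2] = 4.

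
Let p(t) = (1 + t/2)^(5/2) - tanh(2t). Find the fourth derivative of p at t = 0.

-15/256

Combine the two series term by term.
The coefficient of t^4 in the expansion is -5/2048, so p^(4)(0) = 4! * (-5/2048) = -15/256.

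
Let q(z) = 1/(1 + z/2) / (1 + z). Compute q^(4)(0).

93/2

Multiply the two series term by term and collect like powers.
The coefficient of z^4 in the expansion is 31/16, so q^(4)(0) = 4! * (31/16) = 93/2.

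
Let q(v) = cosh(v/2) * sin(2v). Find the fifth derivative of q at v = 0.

101/8

Multiply the two series term by term and collect like powers.
The coefficient of v^5 in the expansion is 101/960, so q^(5)(0) = 5! * (101/960) = 101/8.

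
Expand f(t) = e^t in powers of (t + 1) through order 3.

(t + 1)^3*e^(-1)/6 + (t + 1)^2*e^(-1)/2 + (t + 1)*e^(-1) + e^(-1)

Apply the Taylor formula c_k = f^(k)(a)/k!.
f(-1) = e^(-1)
f′(-1) = e^(-1)
f′′(-1) = e^(-1)
f′′′(-1) = e^(-1)
Dividing each by k! gives the coefficients c_0, ..., c_3.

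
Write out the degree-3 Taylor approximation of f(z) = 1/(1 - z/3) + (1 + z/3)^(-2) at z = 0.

-z^3/9 + 4*z^2/9 - z/3 + 2

Combine the two series term by term.
f(0) = 2
f′(0) = -1/3
f′′(0) = 8/9
f′′′(0) = -2/3
The Taylor polynomial is Σ f^(k)(0)/k! · z^k.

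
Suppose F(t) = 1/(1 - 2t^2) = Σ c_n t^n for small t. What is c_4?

Differentiate repeatedly and evaluate at the center.
F(0) = 1
F′(0) = 0
F′′(0) = 4
F′′′(0) = 0
F^(4)(0) = 96

4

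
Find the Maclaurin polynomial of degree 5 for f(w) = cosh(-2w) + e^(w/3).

Add the two expansions coefficient-wise.
f(0) = 2
f′(0) = 1/3
f′′(0) = 37/9
f′′′(0) = 1/27
f^(4)(0) = 1297/81
f^(5)(0) = 1/243
Dividing each by k! gives the coefficients c_0, ..., c_5.

w^5/29160 + 1297*w^4/1944 + w^3/162 + 37*w^2/18 + w/3 + 2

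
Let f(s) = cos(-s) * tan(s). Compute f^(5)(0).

1

Multiply the two series term by term and collect like powers.
From the series, [s^5] f = 1/120; multiply by 5! = 120 to get 1.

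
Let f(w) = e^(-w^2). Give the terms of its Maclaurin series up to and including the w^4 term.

[w^0] = 1;  [w^1] = 0;  [w^2] = -1;  [w^3] = 0;  [w^4] = 1/2.

w^4/2 - w^2 + 1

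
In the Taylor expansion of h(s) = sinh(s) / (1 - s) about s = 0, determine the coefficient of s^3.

Expand each factor separately, then convolve coefficients.
So c_3 = h′′′(0)/3! = 7/6.

7/6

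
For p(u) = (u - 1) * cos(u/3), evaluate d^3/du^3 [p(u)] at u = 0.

Distribute the polynomial across the series and collect like powers.
The coefficient of u^3 in the expansion is -1/18, so p′′′(0) = 3! * (-1/18) = -1/3.

-1/3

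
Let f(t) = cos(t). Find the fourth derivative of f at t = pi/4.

The coefficient of (t - pi/4)^4 in the expansion is sqrt(2)/48, so f^(4)(pi/4) = 4! * (sqrt(2)/48) = sqrt(2)/2.

sqrt(2)/2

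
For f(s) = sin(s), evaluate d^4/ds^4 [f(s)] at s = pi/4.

sqrt(2)/2

The coefficient of (s - pi/4)^4 in the expansion is sqrt(2)/48, so f^(4)(pi/4) = 4! * (sqrt(2)/48) = sqrt(2)/2.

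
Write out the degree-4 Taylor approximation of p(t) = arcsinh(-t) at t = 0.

t^3/6 - t

p(0) = 0
p′(0) = -1
p′′(0) = 0
p′′′(0) = 1
p^(4)(0) = 0
Dividing each by k! gives the coefficients c_0, ..., c_4.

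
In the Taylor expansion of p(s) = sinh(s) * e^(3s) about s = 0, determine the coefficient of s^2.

3

Multiply the two series term by term and collect like powers.
[s^0] = 0;  [s^1] = 1;  [s^2] = 3.
So c_2 = p′′(0)/2! = 3.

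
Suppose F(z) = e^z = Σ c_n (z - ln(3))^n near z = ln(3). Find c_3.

[(z - ln(3))^0] = 3;  [(z - ln(3))^1] = 3;  [(z - ln(3))^2] = 3/2;  [(z - ln(3))^3] = 1/2.

1/2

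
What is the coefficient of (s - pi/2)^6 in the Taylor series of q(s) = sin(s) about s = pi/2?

-1/720

Compute the successive derivatives at the expansion point and divide by k!.
q(pi/2) = 1
q′(pi/2) = 0
q′′(pi/2) = -1
q′′′(pi/2) = 0
q^(4)(pi/2) = 1
q^(5)(pi/2) = 0
q^(6)(pi/2) = -1
So c_6 = q^(6)(pi/2)/6! = -1/720.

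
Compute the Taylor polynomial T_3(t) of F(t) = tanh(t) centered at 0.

-t^3/3 + t

F(0) = 0
F′(0) = 1
F′′(0) = 0
F′′′(0) = -2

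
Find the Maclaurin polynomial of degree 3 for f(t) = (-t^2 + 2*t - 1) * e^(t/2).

-13*t^3/48 - t^2/8 + 3*t/2 - 1

Shift and add copies of the series according to the polynomial's terms.
f(0) = -1
f′(0) = 3/2
f′′(0) = -1/4
f′′′(0) = -13/8
Then c_k = f^(k)(0)/k! gives each Taylor coefficient.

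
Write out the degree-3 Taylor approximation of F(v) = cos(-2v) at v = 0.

1 - 2*v^2

[v^0] = 1;  [v^1] = 0;  [v^2] = -2;  [v^3] = 0.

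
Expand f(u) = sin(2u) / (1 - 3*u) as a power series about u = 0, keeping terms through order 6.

2254*u^6/5 + 2254*u^5/15 + 50*u^4 + 50*u^3/3 + 6*u^2 + 2*u

Expand 1/(denominator) as a geometric series and multiply by the numerator's series.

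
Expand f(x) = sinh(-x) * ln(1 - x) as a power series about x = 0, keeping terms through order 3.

Multiply the two series term by term and collect like powers.
[x^0] = 0;  [x^1] = 0;  [x^2] = 1;  [x^3] = 1/2.

x^3/2 + x^2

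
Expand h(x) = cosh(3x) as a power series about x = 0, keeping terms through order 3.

h(0) = 1
h′(0) = 0
h′′(0) = 9
h′′′(0) = 0
Then c_k = h^(k)(0)/k! gives each Taylor coefficient.

9*x^2/2 + 1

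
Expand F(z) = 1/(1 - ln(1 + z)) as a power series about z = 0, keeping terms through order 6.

Let u equal the inner series; expand the outer function in u and truncate.
[z^0] = 1;  [z^1] = 1;  [z^2] = 1/2;  [z^3] = 1/3;  [z^4] = 1/6;  [z^5] = 7/60;  [z^6] = 19/360.

19*z^6/360 + 7*z^5/60 + z^4/6 + z^3/3 + z^2/2 + z + 1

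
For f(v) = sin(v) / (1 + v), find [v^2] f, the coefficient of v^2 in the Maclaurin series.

-1

Write out both Maclaurin series and multiply, keeping only the needed powers.
f(0) = 0
f′(0) = 1
f′′(0) = -2
So c_2 = f′′(0)/2! = -1.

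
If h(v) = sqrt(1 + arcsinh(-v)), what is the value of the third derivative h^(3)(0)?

Substitute the inner expansion into the outer series and collect powers.
The coefficient of v^3 in the expansion is 1/48, so h′′′(0) = 3! * (1/48) = 1/8.

1/8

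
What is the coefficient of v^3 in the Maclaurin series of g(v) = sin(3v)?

g(0) = 0
g′(0) = 3
g′′(0) = 0
g′′′(0) = -27

-9/2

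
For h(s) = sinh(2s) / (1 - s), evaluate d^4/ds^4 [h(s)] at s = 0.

Multiply the two series term by term and collect like powers.
The coefficient of s^4 in the expansion is 10/3, so h^(4)(0) = 4! * (10/3) = 80.

80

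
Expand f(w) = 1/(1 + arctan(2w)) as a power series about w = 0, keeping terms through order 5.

Let u equal the inner series; expand the outer function in u and truncate.
[w^0] = 1;  [w^1] = -2;  [w^2] = 4;  [w^3] = -16/3;  [w^4] = 16/3;  [w^5] = -32/5.

-32*w^5/5 + 16*w^4/3 - 16*w^3/3 + 4*w^2 - 2*w + 1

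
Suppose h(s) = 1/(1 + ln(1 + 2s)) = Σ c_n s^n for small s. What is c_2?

6

Plug the Maclaurin series of the inner function into that of the outer and collect terms.
h(0) = 1
h′(0) = -2
h′′(0) = 12
Dividing each by k! gives the coefficients c_0, ..., c_2.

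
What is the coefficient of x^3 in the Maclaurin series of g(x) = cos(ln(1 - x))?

Compose series: expand the inner function first, then feed it into the outer expansion.
[x^0] = 1;  [x^1] = 0;  [x^2] = -1/2;  [x^3] = -1/2.

-1/2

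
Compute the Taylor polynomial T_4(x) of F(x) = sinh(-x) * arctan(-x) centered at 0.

-x^4/6 + x^2

Multiply the two series term by term and collect like powers.
[x^0] = 0;  [x^1] = 0;  [x^2] = 1;  [x^3] = 0;  [x^4] = -1/6.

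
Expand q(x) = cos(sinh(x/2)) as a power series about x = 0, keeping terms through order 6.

Compose series: expand the inner function first, then feed it into the outer expansion.

x^6/15360 - x^4/128 - x^2/8 + 1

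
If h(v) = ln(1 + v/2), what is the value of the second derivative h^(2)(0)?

Use the known series and substitute for the argument.
The coefficient of v^2 in the expansion is -1/8, so h′′(0) = 2! * (-1/8) = -1/4.

-1/4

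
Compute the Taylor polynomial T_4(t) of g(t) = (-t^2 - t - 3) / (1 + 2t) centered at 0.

Shift and add copies of the series according to the polynomial's terms.
g(0) = -3
g′(0) = 5
g′′(0) = -22
g′′′(0) = 132
g^(4)(0) = -1056
Then c_k = g^(k)(0)/k! gives each Taylor coefficient.

-44*t^4 + 22*t^3 - 11*t^2 + 5*t - 3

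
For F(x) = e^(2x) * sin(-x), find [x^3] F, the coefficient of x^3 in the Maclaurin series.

Take the Cauchy product of the two expansions.
F(0) = 0
F′(0) = -1
F′′(0) = -4
F′′′(0) = -11
So c_3 = F′′′(0)/3! = -11/6.

-11/6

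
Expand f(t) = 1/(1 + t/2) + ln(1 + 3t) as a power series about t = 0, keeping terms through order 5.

7771*t^5/160 - 323*t^4/16 + 71*t^3/8 - 17*t^2/4 + 5*t/2 + 1

Expand each term separately and add.
f(0) = 1
f′(0) = 5/2
f′′(0) = -17/2
f′′′(0) = 213/4
f^(4)(0) = -969/2
f^(5)(0) = 23313/4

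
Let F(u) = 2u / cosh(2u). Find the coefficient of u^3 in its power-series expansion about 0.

Invert the denominator's series and multiply.
F(0) = 0
F′(0) = 2
F′′(0) = 0
F′′′(0) = -24
So c_3 = F′′′(0)/3! = -4.

-4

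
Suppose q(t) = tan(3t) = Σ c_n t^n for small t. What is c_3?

q(0) = 0
q′(0) = 3
q′′(0) = 0
q′′′(0) = 54
So c_3 = q′′′(0)/3! = 9.

9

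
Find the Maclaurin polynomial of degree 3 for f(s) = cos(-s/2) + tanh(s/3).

Add the two expansions coefficient-wise.
f(0) = 1
f′(0) = 1/3
f′′(0) = -1/4
f′′′(0) = -2/27

-s^3/81 - s^2/8 + s/3 + 1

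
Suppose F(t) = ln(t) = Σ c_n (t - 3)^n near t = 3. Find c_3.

1/81

Use the known series and substitute for the argument.
F(3) = ln(3)
F′(3) = 1/3
F′′(3) = -1/9
F′′′(3) = 2/27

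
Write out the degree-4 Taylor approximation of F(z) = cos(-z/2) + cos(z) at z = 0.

Expand each term separately and add.
F(0) = 2
F′(0) = 0
F′′(0) = -5/4
F′′′(0) = 0
F^(4)(0) = 17/16
Dividing each by k! gives the coefficients c_0, ..., c_4.

17*z^4/384 - 5*z^2/8 + 2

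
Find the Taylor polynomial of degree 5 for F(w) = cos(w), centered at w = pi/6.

Use the known series and substitute for the argument.
F(pi/6) = sqrt(3)/2
F′(pi/6) = -1/2
F′′(pi/6) = -sqrt(3)/2
F′′′(pi/6) = 1/2
F^(4)(pi/6) = sqrt(3)/2
F^(5)(pi/6) = -1/2
The Taylor polynomial is Σ F^(k)(pi/6)/k! · (w - pi/6)^k.

-(w - pi/6)^5/240 + sqrt(3)*(w - pi/6)^4/48 + (w - pi/6)^3/12 - sqrt(3)*(w - pi/6)^2/4 - (w - pi/6)/2 + sqrt(3)/2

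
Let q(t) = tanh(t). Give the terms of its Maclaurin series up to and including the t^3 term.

-t^3/3 + t

[t^0] = 0;  [t^1] = 1;  [t^2] = 0;  [t^3] = -1/3.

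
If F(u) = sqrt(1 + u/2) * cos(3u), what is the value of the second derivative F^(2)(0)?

-145/16

Write out both Maclaurin series and multiply, keeping only the needed powers.
From the series, [u^2] F = -145/32; multiply by 2! = 2 to get -145/16.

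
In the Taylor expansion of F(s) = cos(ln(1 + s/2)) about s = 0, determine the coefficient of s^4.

Let u equal the inner series; expand the outer function in u and truncate.
F(0) = 1
F′(0) = 0
F′′(0) = -1/4
F′′′(0) = 3/8
F^(4)(0) = -5/8
So c_4 = F^(4)(0)/4! = -5/192.

-5/192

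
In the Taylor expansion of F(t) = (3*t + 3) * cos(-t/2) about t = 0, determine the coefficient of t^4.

1/128

Multiply each power in the prefactor through the base expansion.
F(0) = 3
F′(0) = 3
F′′(0) = -3/4
F′′′(0) = -9/4
F^(4)(0) = 3/16
So c_4 = F^(4)(0)/4! = 1/128.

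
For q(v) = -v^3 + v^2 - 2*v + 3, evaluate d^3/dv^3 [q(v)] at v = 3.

-6

The coefficient of (v - 3)^3 in the expansion is -1, so q′′′(3) = 3! * (-1) = -6.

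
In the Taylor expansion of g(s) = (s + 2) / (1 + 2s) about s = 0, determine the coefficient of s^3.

Distribute the polynomial across the series and collect like powers.

-12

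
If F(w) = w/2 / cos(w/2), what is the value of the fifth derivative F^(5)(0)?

25/32

Write the quotient as an unknown series and match coefficients against numerator = denominator · series.
From the series, [w^5] F = 5/768; multiply by 5! = 120 to get 25/32.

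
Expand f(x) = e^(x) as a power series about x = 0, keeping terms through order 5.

x^5/120 + x^4/24 + x^3/6 + x^2/2 + x + 1

f(0) = 1
f′(0) = 1
f′′(0) = 1
f′′′(0) = 1
f^(4)(0) = 1
f^(5)(0) = 1
Dividing each by k! gives the coefficients c_0, ..., c_5.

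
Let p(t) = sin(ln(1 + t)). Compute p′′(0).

-1

Let u equal the inner series; expand the outer function in u and truncate.
The coefficient of t^2 in the expansion is -1/2, so p′′(0) = 2! * (-1/2) = -1.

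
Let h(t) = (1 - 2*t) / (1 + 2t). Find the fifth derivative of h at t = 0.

Shift and add copies of the series according to the polynomial's terms.
From the series, [t^5] h = -64; multiply by 5! = 120 to get -7680.

-7680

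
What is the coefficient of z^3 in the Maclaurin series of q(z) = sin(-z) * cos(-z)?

Multiply the two series term by term and collect like powers.
q(0) = 0
q′(0) = -1
q′′(0) = 0
q′′′(0) = 4

2/3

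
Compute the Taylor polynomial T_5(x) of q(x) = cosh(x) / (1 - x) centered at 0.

Multiply the two series term by term and collect like powers.
[x^0] = 1;  [x^1] = 1;  [x^2] = 3/2;  [x^3] = 3/2;  [x^4] = 37/24;  [x^5] = 37/24.

37*x^5/24 + 37*x^4/24 + 3*x^3/2 + 3*x^2/2 + x + 1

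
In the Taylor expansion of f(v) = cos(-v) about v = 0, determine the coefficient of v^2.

Use the known series and substitute for the argument.
f(0) = 1
f′(0) = 0
f′′(0) = -1
So c_2 = f′′(0)/2! = -1/2.

-1/2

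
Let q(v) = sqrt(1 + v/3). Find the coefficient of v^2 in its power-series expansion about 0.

-1/72

q(0) = 1
q′(0) = 1/6
q′′(0) = -1/36
So c_2 = q′′(0)/2! = -1/72.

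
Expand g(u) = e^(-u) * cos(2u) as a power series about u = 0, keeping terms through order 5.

Take the Cauchy product of the two expansions.
[u^0] = 1;  [u^1] = -1;  [u^2] = -3/2;  [u^3] = 11/6;  [u^4] = -7/24;  [u^5] = -41/120.

-41*u^5/120 - 7*u^4/24 + 11*u^3/6 - 3*u^2/2 - u + 1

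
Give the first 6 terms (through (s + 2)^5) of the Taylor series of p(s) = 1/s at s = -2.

-(s + 2)^5/64 - (s + 2)^4/32 - (s + 2)^3/16 - (s + 2)^2/8 - (s + 2)/4 - 1/2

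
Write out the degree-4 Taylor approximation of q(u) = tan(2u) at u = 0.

8*u^3/3 + 2*u

q(0) = 0
q′(0) = 2
q′′(0) = 0
q′′′(0) = 16
q^(4)(0) = 0
The Taylor polynomial is Σ q^(k)(0)/k! · u^k.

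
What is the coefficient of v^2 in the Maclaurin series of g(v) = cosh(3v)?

9/2

Compute the successive derivatives at the expansion point and divide by k!.
g(0) = 1
g′(0) = 0
g′′(0) = 9
Then c_k = g^(k)(0)/k! gives each Taylor coefficient.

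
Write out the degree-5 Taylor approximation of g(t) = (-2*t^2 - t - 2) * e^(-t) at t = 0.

Shift and add copies of the series according to the polynomial's terms.
g(0) = -2
g′(0) = 1
g′′(0) = -4
g′′′(0) = 11
g^(4)(0) = -22
g^(5)(0) = 37

37*t^5/120 - 11*t^4/12 + 11*t^3/6 - 2*t^2 + t - 2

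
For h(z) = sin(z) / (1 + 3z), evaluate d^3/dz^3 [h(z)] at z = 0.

Take the Cauchy product of the two expansions.
From the series, [z^3] h = 53/6; multiply by 3! = 6 to get 53.

53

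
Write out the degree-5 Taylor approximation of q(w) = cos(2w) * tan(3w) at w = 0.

82*w^5/5 + 3*w^3 + 3*w

Write out both Maclaurin series and multiply, keeping only the needed powers.
[w^0] = 0;  [w^1] = 3;  [w^2] = 0;  [w^3] = 3;  [w^4] = 0;  [w^5] = 82/5.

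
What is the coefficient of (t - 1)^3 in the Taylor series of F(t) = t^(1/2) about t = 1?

F(1) = 1
F′(1) = 1/2
F′′(1) = -1/4
F′′′(1) = 3/8

1/16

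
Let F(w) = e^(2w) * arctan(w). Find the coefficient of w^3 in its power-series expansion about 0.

5/3

Take the Cauchy product of the two expansions.
[w^0] = 0;  [w^1] = 1;  [w^2] = 2;  [w^3] = 5/3.
So c_3 = F′′′(0)/3! = 5/3.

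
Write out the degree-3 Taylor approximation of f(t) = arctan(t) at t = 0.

f(0) = 0
f′(0) = 1
f′′(0) = 0
f′′′(0) = -2
Then c_k = f^(k)(0)/k! gives each Taylor coefficient.

-t^3/3 + t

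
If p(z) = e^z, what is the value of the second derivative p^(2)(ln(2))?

2

Compute the successive derivatives at the expansion point and divide by k!.
The coefficient of (z - ln(2))^2 in the expansion is 1, so p′′(ln(2)) = 2! * (1) = 2.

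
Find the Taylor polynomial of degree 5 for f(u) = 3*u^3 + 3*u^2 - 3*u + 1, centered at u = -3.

3*(u + 3)^3 - 24*(u + 3)^2 + 60*(u + 3) - 44

Use the known series and substitute for the argument.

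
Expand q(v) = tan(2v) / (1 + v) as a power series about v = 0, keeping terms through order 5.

134*v^5/15 - 14*v^4/3 + 14*v^3/3 - 2*v^2 + 2*v

Expand each factor separately, then convolve coefficients.
q(0) = 0
q′(0) = 2
q′′(0) = -4
q′′′(0) = 28
q^(4)(0) = -112
q^(5)(0) = 1072
Then c_k = q^(k)(0)/k! gives each Taylor coefficient.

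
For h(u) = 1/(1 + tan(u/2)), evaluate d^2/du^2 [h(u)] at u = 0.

Let u equal the inner series; expand the outer function in u and truncate.
The coefficient of u^2 in the expansion is 1/4, so h′′(0) = 2! * (1/4) = 1/2.

1/2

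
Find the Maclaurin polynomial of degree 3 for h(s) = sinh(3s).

Apply the Taylor formula c_k = f^(k)(a)/k!.
[s^0] = 0;  [s^1] = 3;  [s^2] = 0;  [s^3] = 9/2.

9*s^3/2 + 3*s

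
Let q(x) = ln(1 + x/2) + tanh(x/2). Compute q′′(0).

Add the two expansions coefficient-wise.
From the series, [x^2] q = -1/8; multiply by 2! = 2 to get -1/4.

-1/4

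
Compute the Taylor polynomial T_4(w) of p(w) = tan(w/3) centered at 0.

Compute the successive derivatives at the expansion point and divide by k!.

w^3/81 + w/3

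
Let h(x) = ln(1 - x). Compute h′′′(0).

-2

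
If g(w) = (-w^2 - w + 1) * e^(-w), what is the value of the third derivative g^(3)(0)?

Multiply each power in the prefactor through the base expansion.
The coefficient of w^3 in the expansion is 1/3, so g′′′(0) = 3! * (1/3) = 2.

2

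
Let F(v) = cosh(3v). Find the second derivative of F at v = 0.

9

The coefficient of v^2 in the expansion is 9/2, so F′′(0) = 2! * (9/2) = 9.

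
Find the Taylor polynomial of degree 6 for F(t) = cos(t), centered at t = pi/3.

Apply the Taylor formula c_k = f^(k)(a)/k!.
F(pi/3) = 1/2
F′(pi/3) = -sqrt(3)/2
F′′(pi/3) = -1/2
F′′′(pi/3) = sqrt(3)/2
F^(4)(pi/3) = 1/2
F^(5)(pi/3) = -sqrt(3)/2
F^(6)(pi/3) = -1/2
The Taylor polynomial is Σ F^(k)(pi/3)/k! · (t - pi/3)^k.

-(t - pi/3)^6/1440 - sqrt(3)*(t - pi/3)^5/240 + (t - pi/3)^4/48 + sqrt(3)*(t - pi/3)^3/12 - (t - pi/3)^2/4 - sqrt(3)*(t - pi/3)/2 + 1/2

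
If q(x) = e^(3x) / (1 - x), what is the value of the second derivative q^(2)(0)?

17

Expand each factor separately, then convolve coefficients.
From the series, [x^2] q = 17/2; multiply by 2! = 2 to get 17.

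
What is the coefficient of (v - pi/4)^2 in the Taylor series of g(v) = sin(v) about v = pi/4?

-sqrt(2)/4

g(pi/4) = sqrt(2)/2
g′(pi/4) = sqrt(2)/2
g′′(pi/4) = -sqrt(2)/2
So c_2 = g′′(pi/4)/2! = -sqrt(2)/4.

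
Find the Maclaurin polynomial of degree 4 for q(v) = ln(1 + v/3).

-v^4/324 + v^3/81 - v^2/18 + v/3

Apply the Taylor formula c_k = f^(k)(a)/k!.
q(0) = 0
q′(0) = 1/3
q′′(0) = -1/9
q′′′(0) = 2/27
q^(4)(0) = -2/27
The Taylor polynomial is Σ q^(k)(0)/k! · v^k.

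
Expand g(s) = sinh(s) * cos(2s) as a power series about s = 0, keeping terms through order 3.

Take the Cauchy product of the two expansions.
g(0) = 0
g′(0) = 1
g′′(0) = 0
g′′′(0) = -11
Then c_k = g^(k)(0)/k! gives each Taylor coefficient.

-11*s^3/6 + s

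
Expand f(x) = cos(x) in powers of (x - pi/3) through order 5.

f(pi/3) = 1/2
f′(pi/3) = -sqrt(3)/2
f′′(pi/3) = -1/2
f′′′(pi/3) = sqrt(3)/2
f^(4)(pi/3) = 1/2
f^(5)(pi/3) = -sqrt(3)/2
Dividing each by k! gives the coefficients c_0, ..., c_5.

-sqrt(3)*(x - pi/3)^5/240 + (x - pi/3)^4/48 + sqrt(3)*(x - pi/3)^3/12 - (x - pi/3)^2/4 - sqrt(3)*(x - pi/3)/2 + 1/2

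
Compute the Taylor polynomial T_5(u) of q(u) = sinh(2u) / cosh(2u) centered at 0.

64*u^5/15 - 8*u^3/3 + 2*u

Invert the denominator's series and multiply.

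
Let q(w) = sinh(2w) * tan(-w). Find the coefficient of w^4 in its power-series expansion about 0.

-2

Multiply the two series term by term and collect like powers.
q(0) = 0
q′(0) = 0
q′′(0) = -4
q′′′(0) = 0
q^(4)(0) = -48
So c_4 = q^(4)(0)/4! = -2.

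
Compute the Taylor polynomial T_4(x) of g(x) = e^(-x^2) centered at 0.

Use the known series and substitute for the argument.
[x^0] = 1;  [x^1] = 0;  [x^2] = -1;  [x^3] = 0;  [x^4] = 1/2.

x^4/2 - x^2 + 1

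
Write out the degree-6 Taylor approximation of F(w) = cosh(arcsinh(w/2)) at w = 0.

w^6/1024 - w^4/128 + w^2/8 + 1

Substitute the inner expansion into the outer series and collect powers.
F(0) = 1
F′(0) = 0
F′′(0) = 1/4
F′′′(0) = 0
F^(4)(0) = -3/16
F^(5)(0) = 0
F^(6)(0) = 45/64
Then c_k = F^(k)(0)/k! gives each Taylor coefficient.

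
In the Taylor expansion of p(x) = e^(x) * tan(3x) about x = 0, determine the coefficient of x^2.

Expand each factor separately, then convolve coefficients.
p(0) = 0
p′(0) = 3
p′′(0) = 6
Then c_k = p^(k)(0)/k! gives each Taylor coefficient.

3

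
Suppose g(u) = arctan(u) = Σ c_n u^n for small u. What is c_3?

-1/3

g(0) = 0
g′(0) = 1
g′′(0) = 0
g′′′(0) = -2
So c_3 = g′′′(0)/3! = -1/3.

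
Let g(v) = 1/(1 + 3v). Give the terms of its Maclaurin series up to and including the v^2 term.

Apply the Taylor formula c_k = f^(k)(a)/k!.

9*v^2 - 3*v + 1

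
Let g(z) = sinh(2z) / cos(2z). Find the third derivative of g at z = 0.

32

Divide the numerator series by the denominator series (power-series long division).
From the series, [z^3] g = 16/3; multiply by 3! = 6 to get 32.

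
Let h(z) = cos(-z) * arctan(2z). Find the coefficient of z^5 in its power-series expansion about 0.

Expand each factor separately, then convolve coefficients.
h(0) = 0
h′(0) = 2
h′′(0) = 0
h′′′(0) = -22
h^(4)(0) = 0
h^(5)(0) = 938

469/60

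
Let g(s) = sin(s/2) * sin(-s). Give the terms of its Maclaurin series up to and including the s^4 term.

5*s^4/48 - s^2/2

Write out both Maclaurin series and multiply, keeping only the needed powers.
g(0) = 0
g′(0) = 0
g′′(0) = -1
g′′′(0) = 0
g^(4)(0) = 5/2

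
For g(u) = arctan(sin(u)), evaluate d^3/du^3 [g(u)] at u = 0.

Substitute the inner expansion into the outer series and collect powers.
From the series, [u^3] g = -1/2; multiply by 3! = 6 to get -3.

-3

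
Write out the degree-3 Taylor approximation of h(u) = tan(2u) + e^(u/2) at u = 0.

Combine the two series term by term.
h(0) = 1
h′(0) = 5/2
h′′(0) = 1/4
h′′′(0) = 129/8
Then c_k = h^(k)(0)/k! gives each Taylor coefficient.

43*u^3/16 + u^2/8 + 5*u/2 + 1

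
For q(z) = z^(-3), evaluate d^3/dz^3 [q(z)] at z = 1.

-60

Compute the successive derivatives at the expansion point and divide by k!.
From the series, [(z - 1)^3] q = -10; multiply by 3! = 6 to get -60.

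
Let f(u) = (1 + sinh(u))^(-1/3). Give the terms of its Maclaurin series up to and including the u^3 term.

-37*u^3/162 + 2*u^2/9 - u/3 + 1

Let u equal the inner series; expand the outer function in u and truncate.
[u^0] = 1;  [u^1] = -1/3;  [u^2] = 2/9;  [u^3] = -37/162.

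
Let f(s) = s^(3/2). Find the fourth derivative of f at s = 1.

9/16

The coefficient of (s - 1)^4 in the expansion is 3/128, so f^(4)(1) = 4! * (3/128) = 9/16.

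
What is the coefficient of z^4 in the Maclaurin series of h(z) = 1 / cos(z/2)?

Divide the numerator series by the denominator series (power-series long division).
h(0) = 1
h′(0) = 0
h′′(0) = 1/4
h′′′(0) = 0
h^(4)(0) = 5/16
So c_4 = h^(4)(0)/4! = 5/384.

5/384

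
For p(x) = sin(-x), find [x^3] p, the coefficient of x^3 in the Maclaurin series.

1/6

p(0) = 0
p′(0) = -1
p′′(0) = 0
p′′′(0) = 1
So c_3 = p′′′(0)/3! = 1/6.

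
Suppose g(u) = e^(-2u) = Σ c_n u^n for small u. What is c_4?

2/3

Apply the Taylor formula c_k = f^(k)(a)/k!.
g(0) = 1
g′(0) = -2
g′′(0) = 4
g′′′(0) = -8
g^(4)(0) = 16
So c_4 = g^(4)(0)/4! = 2/3.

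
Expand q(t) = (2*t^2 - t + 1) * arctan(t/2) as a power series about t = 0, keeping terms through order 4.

Shift and add copies of the series according to the polynomial's terms.
q(0) = 0
q′(0) = 1/2
q′′(0) = -1
q′′′(0) = 23/4
q^(4)(0) = 1

t^4/24 + 23*t^3/24 - t^2/2 + t/2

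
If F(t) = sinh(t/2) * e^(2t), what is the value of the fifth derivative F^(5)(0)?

1441/32

Expand each factor separately, then convolve coefficients.
The coefficient of t^5 in the expansion is 1441/3840, so F^(5)(0) = 5! * (1441/3840) = 1441/32.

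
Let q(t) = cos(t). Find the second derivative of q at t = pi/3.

The coefficient of (t - pi/3)^2 in the expansion is -1/4, so q′′(pi/3) = 2! * (-1/4) = -1/2.

-1/2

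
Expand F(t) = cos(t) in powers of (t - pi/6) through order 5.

[(t - pi/6)^0] = sqrt(3)/2;  [(t - pi/6)^1] = -1/2;  [(t - pi/6)^2] = -sqrt(3)/4;  [(t - pi/6)^3] = 1/12;  [(t - pi/6)^4] = sqrt(3)/48;  [(t - pi/6)^5] = -1/240.

-(t - pi/6)^5/240 + sqrt(3)*(t - pi/6)^4/48 + (t - pi/6)^3/12 - sqrt(3)*(t - pi/6)^2/4 - (t - pi/6)/2 + sqrt(3)/2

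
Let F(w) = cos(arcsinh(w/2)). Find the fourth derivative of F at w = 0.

5/16

Compose series: expand the inner function first, then feed it into the outer expansion.
From the series, [w^4] F = 5/384; multiply by 4! = 24 to get 5/16.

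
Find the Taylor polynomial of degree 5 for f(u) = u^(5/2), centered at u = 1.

3*(u - 1)^5/256 - 5*(u - 1)^4/128 + 5*(u - 1)^3/16 + 15*(u - 1)^2/8 + 5*(u - 1)/2 + 1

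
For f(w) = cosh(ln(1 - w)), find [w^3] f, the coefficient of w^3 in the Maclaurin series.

1/2

Compose series: expand the inner function first, then feed it into the outer expansion.
f(0) = 1
f′(0) = 0
f′′(0) = 1
f′′′(0) = 3
The Taylor polynomial is Σ f^(k)(0)/k! · w^k.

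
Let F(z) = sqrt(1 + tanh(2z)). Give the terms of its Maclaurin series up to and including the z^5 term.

Substitute the inner expansion into the outer series and collect powers.
F(0) = 1
F′(0) = 1
F′′(0) = -1
F′′′(0) = -5
F^(4)(0) = 17
F^(5)(0) = 121

121*z^5/120 + 17*z^4/24 - 5*z^3/6 - z^2/2 + z + 1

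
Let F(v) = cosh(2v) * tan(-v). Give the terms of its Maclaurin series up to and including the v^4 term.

Take the Cauchy product of the two expansions.
F(0) = 0
F′(0) = -1
F′′(0) = 0
F′′′(0) = -14
F^(4)(0) = 0
Then c_k = F^(k)(0)/k! gives each Taylor coefficient.

-7*v^3/3 - v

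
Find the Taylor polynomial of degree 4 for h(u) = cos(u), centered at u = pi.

Use the known series and substitute for the argument.

-(u - pi)^4/24 + (u - pi)^2/2 - 1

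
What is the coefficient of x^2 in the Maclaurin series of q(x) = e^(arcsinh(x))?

1/2

Plug the Maclaurin series of the inner function into that of the outer and collect terms.
q(0) = 1
q′(0) = 1
q′′(0) = 1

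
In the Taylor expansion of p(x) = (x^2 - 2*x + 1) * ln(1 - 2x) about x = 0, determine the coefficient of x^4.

-2/3

Distribute the polynomial across the series and collect like powers.
[x^0] = 0;  [x^1] = -2;  [x^2] = 2;  [x^3] = -2/3;  [x^4] = -2/3.
So c_4 = p^(4)(0)/4! = -2/3.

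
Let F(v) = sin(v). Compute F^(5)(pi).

-1

From the series, [(v - pi)^5] F = -1/120; multiply by 5! = 120 to get -1.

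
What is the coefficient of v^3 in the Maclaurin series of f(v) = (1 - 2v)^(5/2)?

-5/2

Differentiate repeatedly and evaluate at the center.
f(0) = 1
f′(0) = -5
f′′(0) = 15
f′′′(0) = -15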